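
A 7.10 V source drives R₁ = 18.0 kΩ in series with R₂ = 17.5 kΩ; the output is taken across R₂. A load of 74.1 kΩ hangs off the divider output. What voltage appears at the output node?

The load sits in parallel with R₂: R₂‖R_L = (17.5 × 74.1) / (17.5 + 74.1) = 14.16 kΩ.
V_out = 7.10 × 14.16 / (18.0 + 14.16) = 7.10 × 14.16/32.16 = 3.13 V.

V_out ≈ 3.13 V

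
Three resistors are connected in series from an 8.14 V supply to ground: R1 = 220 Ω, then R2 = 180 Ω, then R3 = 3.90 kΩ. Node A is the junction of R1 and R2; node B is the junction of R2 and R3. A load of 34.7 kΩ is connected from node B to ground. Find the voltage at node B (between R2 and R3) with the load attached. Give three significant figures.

At node B, R3 is in parallel with the load: R3‖R_L = 3506 Ω.
Below node A the resistance is R2 + (R3‖R_L) = 3686 Ω, so V_A = 8.14 × 3686/3906 = 7.682 V.
Then V_B = V_A × (R3‖R_L)/(R2 + R3‖R_L) = 7.682 × 3506/3686 = 7.31 V.

V ≈ 7.31 V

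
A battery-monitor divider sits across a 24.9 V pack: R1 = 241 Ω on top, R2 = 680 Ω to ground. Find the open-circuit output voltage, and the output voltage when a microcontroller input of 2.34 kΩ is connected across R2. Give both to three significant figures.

Unloaded: 18.4 V; loaded: 17.1 V

Open-circuit: V = 24.9 × 680/(241 + 680) = 18.4 V.
With the load, R2 becomes R2‖R_L = 526.9 Ω, so V = 24.9 × 526.9/767.9 = 17.1 V.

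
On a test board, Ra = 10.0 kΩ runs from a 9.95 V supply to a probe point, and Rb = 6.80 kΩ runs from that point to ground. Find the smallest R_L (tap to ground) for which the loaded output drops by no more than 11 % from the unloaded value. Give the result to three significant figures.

R_L(min) ≈ 32.7 kΩ

Output resistance R_th = Ra‖Rb = (10.0 × 6.80)/16.80 = 4.048 kΩ.
The fractional drop is R_th/(R_th + R_L); requiring this ≤ 0.110 gives R_L ≥ R_th(1/0.110 − 1) = 4.048 × 8.091 = 32.7 kΩ.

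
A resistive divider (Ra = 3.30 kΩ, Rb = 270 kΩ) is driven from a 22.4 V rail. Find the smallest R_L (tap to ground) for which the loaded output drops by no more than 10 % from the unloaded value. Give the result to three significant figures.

R_L(min) ≈ 29.3 kΩ

Output resistance R_th = Ra‖Rb = (3.30 × 270)/273.3 = 3.260 kΩ.
The fractional drop is R_th/(R_th + R_L); requiring this ≤ 0.100 gives R_L ≥ R_th(1/0.100 − 1) = 3.260 × 9.000 = 29.3 kΩ.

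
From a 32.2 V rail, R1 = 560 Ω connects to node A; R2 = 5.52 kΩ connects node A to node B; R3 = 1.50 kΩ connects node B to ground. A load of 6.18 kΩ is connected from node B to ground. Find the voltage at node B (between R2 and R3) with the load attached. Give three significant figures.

V ≈ 5.33 V

At node B, R3 is in parallel with the load: R3‖R_L = 1207 Ω.
Below node A the resistance is R2 + (R3‖R_L) = 6727 Ω, so V_A = 32.2 × 6727/7287 = 29.73 V.
Then V_B = V_A × (R3‖R_L)/(R2 + R3‖R_L) = 29.73 × 1207/6727 = 5.33 V.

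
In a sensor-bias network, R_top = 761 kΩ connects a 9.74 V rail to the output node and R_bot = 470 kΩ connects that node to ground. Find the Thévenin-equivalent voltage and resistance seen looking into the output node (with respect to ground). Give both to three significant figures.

V_th is the open-circuit tap voltage: 9.74 × 470/(761 + 470) = 3.72 V.
With the supply zeroed, R_top and R_bot appear in parallel from the tap: R_th = R_top‖R_bot = (761 × 470)/1231 = 291 kΩ.

V_th = 3.72 V, R_th = 291 kΩ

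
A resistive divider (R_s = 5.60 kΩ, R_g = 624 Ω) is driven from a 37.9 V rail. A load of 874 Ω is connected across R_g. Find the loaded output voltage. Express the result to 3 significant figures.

V_out ≈ 2.31 V

The load sits in parallel with R_g: R_g‖R_L = (624 × 874) / (624 + 874) = 364.1 Ω.
V_out = 37.9 × 364.1 / (5600 + 364.1) = 37.9 × 364.1/5964 = 2.31 V.
(Unloaded it would have been 3.80 V.)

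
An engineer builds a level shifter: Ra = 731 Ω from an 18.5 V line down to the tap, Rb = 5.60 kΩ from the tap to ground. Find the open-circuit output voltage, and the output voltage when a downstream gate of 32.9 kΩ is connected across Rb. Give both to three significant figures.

Unloaded: 16.4 V; loaded: 16.0 V

Open-circuit: V = 18.5 × 5600/(731 + 5600) = 16.4 V.
With the load, Rb becomes Rb‖R_L = 4785 Ω, so V = 18.5 × 4785/5516 = 16.0 V.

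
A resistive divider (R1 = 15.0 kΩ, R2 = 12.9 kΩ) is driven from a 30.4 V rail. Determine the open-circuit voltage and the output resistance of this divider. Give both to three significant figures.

V_th = 14.1 V, R_th = 6.94 kΩ

V_th is the open-circuit tap voltage: 30.4 × 12.9/(15.0 + 12.9) = 14.1 V.
With the supply zeroed, R1 and R2 appear in parallel from the tap: R_th = R1‖R2 = (15.0 × 12.9)/27.90 = 6.94 kΩ.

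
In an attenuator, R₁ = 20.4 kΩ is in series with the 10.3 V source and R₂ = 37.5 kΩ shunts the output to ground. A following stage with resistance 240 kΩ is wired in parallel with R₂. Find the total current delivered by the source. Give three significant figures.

I ≈ 0.195 mA

R₂‖R_L = 32.43 kΩ, so the source sees R₁ + R₂‖R_L = 52.83 kΩ.
I = 10.3 V / 52.83 kΩ = 0.195 mA.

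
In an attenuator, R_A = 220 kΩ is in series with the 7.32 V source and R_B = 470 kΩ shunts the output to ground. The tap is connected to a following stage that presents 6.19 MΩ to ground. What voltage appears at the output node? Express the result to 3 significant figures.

The load sits in parallel with R_B: R_B‖R_L = (470 × 6190) / (470 + 6190) = 436.8 kΩ.
V_out = 7.32 × 436.8 / (220 + 436.8) = 7.32 × 436.8/656.8 = 4.87 V.

V_out ≈ 4.87 V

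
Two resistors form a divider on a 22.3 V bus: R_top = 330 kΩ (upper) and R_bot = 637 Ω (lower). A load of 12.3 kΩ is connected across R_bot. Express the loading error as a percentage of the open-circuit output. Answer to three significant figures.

4.91 %

The divider's output (Thévenin) resistance is R_top‖R_bot = 635.8 Ω.
Fractional drop under load = R_th/(R_th + R_L) = 635.8 / (635.8 + 12300) = 0.04915.
So the output falls by 4.91 %.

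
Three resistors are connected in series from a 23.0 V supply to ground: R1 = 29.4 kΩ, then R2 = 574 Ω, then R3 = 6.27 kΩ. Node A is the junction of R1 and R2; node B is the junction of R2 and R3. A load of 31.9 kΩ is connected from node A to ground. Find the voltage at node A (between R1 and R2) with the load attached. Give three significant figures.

Below node A the series string R2+R3 = 6844 Ω sits in parallel with the 31900 Ω load: 5635 Ω.
V_A = 23.0 × 5635/(29400 + 5635) = 3.70 V.

V ≈ 3.70 V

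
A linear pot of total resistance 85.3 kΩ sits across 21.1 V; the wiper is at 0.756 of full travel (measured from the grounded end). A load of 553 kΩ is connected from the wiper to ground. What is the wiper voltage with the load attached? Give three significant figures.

V ≈ 15.5 V

The wiper splits the pot into (1−α)R = 20.81 kΩ above and αR = 64.49 kΩ below.
Lower section ‖ load = 57.75 kΩ.
V_wiper = 21.1 × 57.75/(20.81 + 57.75) = 15.5 V.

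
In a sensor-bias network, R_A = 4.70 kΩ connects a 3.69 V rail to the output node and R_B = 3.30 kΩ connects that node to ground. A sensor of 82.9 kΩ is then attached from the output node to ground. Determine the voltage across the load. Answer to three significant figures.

V_out ≈ 1.49 V

The load sits in parallel with R_B: R_B‖R_L = (3.30 × 82.9) / (3.30 + 82.9) = 3.174 kΩ.
V_out = 3.69 × 3.174 / (4.70 + 3.174) = 3.69 × 3.174/7.874 = 1.49 V.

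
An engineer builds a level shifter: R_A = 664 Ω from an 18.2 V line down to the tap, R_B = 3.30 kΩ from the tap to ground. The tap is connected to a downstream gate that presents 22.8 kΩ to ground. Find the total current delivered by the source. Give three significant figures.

I ≈ 5.13 mA

R_B‖R_L = 2883 Ω, so the source sees R_A + R_B‖R_L = 3547 Ω.
I = 18.2 V / 3547 Ω = 5.13 mA.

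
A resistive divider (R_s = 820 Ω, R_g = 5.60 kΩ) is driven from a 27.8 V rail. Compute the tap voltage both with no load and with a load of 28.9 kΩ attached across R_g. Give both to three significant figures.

Open-circuit: V = 27.8 × 5600/(820 + 5600) = 24.2 V.
With the load, R_g becomes R_g‖R_L = 4691 Ω, so V = 27.8 × 4691/5511 = 23.7 V.

Unloaded: 24.2 V; loaded: 23.7 V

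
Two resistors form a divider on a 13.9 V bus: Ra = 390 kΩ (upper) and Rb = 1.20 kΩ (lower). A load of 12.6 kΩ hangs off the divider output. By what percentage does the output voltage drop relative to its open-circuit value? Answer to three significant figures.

8.67 %

Unloaded V = 13.9 × 1.20/391.2 = 0.042638 V.
Loaded: Rb‖R_L = 1.096 kΩ, giving V = 13.9 × 1.096/391.1 = 0.038941 V.
Drop = (0.042638 − 0.038941) / 0.042638 = 8.67 %.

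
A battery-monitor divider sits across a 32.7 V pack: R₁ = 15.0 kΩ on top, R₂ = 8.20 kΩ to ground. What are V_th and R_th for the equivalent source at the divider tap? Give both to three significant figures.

V_th is the open-circuit tap voltage: 32.7 × 8.20/(15.0 + 8.20) = 11.6 V.
With the supply zeroed, R₁ and R₂ appear in parallel from the tap: R_th = R₁‖R₂ = (15.0 × 8.20)/23.20 = 5.30 kΩ.

V_th = 11.6 V, R_th = 5.30 kΩ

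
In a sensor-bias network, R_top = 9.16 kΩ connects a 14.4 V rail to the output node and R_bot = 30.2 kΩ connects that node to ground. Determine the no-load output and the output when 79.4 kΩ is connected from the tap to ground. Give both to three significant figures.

Open-circuit: V = 14.4 × 30.2/(9.16 + 30.2) = 11.0 V.
With the load, R_bot becomes R_bot‖R_L = 21.88 kΩ, so V = 14.4 × 21.88/31.04 = 10.2 V.

Unloaded: 11.0 V; loaded: 10.2 V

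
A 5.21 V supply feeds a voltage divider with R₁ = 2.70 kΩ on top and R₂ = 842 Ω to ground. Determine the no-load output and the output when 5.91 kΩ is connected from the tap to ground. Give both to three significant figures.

Unloaded: 1.24 V; loaded: 1.12 V

Open-circuit: V = 5.21 × 842/(2700 + 842) = 1.24 V.
With the load, R₂ becomes R₂‖R_L = 737.0 Ω, so V = 5.21 × 737.0/3437 = 1.12 V.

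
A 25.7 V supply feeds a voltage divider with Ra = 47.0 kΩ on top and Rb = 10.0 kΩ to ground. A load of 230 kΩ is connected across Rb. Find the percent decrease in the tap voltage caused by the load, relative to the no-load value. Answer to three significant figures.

3.46 %

The divider's output (Thévenin) resistance is Ra‖Rb = 8.246 kΩ.
Fractional drop under load = R_th/(R_th + R_L) = 8.246 / (8.246 + 230) = 0.03461.
So the output falls by 3.46 %.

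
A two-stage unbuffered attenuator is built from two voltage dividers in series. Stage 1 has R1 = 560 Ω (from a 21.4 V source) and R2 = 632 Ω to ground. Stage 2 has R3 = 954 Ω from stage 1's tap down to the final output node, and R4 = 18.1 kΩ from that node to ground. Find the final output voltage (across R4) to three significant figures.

Stage 2 presents R3+R4 = 19050 Ω as a load on stage 1's tap.
Stage 1's lower leg becomes R2‖(R3+R4) = 611.7 Ω, so V_mid = 21.4 × 611.7/1172 = 11.17 V.
Stage 2 is itself unloaded: V_out = V_mid × R4/(R3+R4) = 11.17 × 18100/19050 = 10.6 V.

V_out ≈ 10.6 V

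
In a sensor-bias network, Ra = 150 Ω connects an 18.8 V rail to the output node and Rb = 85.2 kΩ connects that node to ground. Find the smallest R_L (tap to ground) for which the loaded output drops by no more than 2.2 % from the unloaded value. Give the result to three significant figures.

R_L(min) ≈ 6.66 kΩ

Output resistance R_th = Ra‖Rb = (150 × 85200)/85350 = 149.7 Ω.
The fractional drop is R_th/(R_th + R_L); requiring this ≤ 0.0220 gives R_L ≥ R_th(1/0.0220 − 1) = 149.7 × 44.45 = 6.66 kΩ.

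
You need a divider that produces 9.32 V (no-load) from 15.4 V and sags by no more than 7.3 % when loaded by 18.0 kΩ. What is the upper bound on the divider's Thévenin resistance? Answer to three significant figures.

Loading drop = R_th/(R_th + R_L) ≤ 0.0730, so R_th ≤ R_L · ε/(1−ε) = 18.0 kΩ × 0.0730/0.9270 = 1.42 kΩ.

R_th ≤ 1.42 kΩ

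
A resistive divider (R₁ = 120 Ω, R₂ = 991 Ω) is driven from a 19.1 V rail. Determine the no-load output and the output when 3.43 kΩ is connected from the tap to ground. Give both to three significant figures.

Unloaded: 17.0 V; loaded: 16.5 V

Open-circuit: V = 19.1 × 991/(120 + 991) = 17.0 V.
With the load, R₂ becomes R₂‖R_L = 768.9 Ω, so V = 19.1 × 768.9/888.9 = 16.5 V.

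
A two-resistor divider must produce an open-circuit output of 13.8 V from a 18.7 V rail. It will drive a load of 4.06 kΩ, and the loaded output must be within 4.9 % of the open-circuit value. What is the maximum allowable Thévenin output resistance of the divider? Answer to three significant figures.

Loading drop = R_th/(R_th + R_L) ≤ 0.0490, so R_th ≤ R_L · ε/(1−ε) = 4.06 kΩ × 0.0490/0.9510 = 209 Ω.
(Any R1, R2 with R2/(R1+R2) = 0.738 and R1‖R2 ≤ 209 Ω will meet the spec.)

R_th ≤ 209 Ω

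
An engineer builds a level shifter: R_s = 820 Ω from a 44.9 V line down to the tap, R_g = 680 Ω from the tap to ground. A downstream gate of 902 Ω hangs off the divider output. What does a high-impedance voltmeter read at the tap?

V_out ≈ 14.4 V

The load sits in parallel with R_g: R_g‖R_L = (680 × 902) / (680 + 902) = 387.7 Ω.
V_out = 44.9 × 387.7 / (820 + 387.7) = 44.9 × 387.7/1208 = 14.4 V.
(Unloaded it would have been 20.4 V.)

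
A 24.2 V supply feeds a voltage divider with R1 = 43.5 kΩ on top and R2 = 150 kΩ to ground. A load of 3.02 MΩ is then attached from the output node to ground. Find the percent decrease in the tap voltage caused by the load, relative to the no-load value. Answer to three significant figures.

1.10 %

The divider's output (Thévenin) resistance is R1‖R2 = 33.72 kΩ.
Fractional drop under load = R_th/(R_th + R_L) = 33.72 / (33.72 + 3020) = 0.01104.
So the output falls by 1.10 %.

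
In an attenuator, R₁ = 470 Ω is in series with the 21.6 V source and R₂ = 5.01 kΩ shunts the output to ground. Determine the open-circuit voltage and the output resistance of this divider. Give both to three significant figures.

V_th is the open-circuit tap voltage: 21.6 × 5010/(470 + 5010) = 19.7 V.
With the supply zeroed, R₁ and R₂ appear in parallel from the tap: R_th = R₁‖R₂ = (470 × 5010)/5480 = 430 Ω.

V_th = 19.7 V, R_th = 430 Ω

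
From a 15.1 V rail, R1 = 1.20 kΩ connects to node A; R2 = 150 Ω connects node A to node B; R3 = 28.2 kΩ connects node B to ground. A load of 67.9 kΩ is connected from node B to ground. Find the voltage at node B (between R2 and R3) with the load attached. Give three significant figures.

V ≈ 14.1 V

At node B, R3 is in parallel with the load: R3‖R_L = 19920 Ω.
Below node A the resistance is R2 + (R3‖R_L) = 20070 Ω, so V_A = 15.1 × 20070/21270 = 14.25 V.
Then V_B = V_A × (R3‖R_L)/(R2 + R3‖R_L) = 14.25 × 19920/20070 = 14.1 V.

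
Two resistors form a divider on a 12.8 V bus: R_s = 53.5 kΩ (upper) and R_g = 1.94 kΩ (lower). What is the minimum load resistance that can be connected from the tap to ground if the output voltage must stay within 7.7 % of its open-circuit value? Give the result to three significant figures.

R_L(min) ≈ 22.4 kΩ

Output resistance R_th = R_s‖R_g = (53.5 × 1.94)/55.44 = 1.872 kΩ.
The fractional drop is R_th/(R_th + R_L); requiring this ≤ 0.0770 gives R_L ≥ R_th(1/0.0770 − 1) = 1.872 × 11.99 = 22.4 kΩ.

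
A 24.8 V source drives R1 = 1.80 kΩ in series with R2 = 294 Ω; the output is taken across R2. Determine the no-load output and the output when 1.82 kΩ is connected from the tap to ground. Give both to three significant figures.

Open-circuit: V = 24.8 × 294/(1800 + 294) = 3.48 V.
With the load, R2 becomes R2‖R_L = 253.1 Ω, so V = 24.8 × 253.1/2053 = 3.06 V.

Unloaded: 3.48 V; loaded: 3.06 V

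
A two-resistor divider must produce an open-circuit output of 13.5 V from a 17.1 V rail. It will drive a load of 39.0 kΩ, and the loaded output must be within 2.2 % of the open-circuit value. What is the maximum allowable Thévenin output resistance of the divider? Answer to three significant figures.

R_th ≤ 877 Ω

Loading drop = R_th/(R_th + R_L) ≤ 0.0220, so R_th ≤ R_L · ε/(1−ε) = 39.0 kΩ × 0.0220/0.9780 = 877 Ω.
(Any R1, R2 with R2/(R1+R2) = 0.789 and R1‖R2 ≤ 877 Ω will meet the spec.)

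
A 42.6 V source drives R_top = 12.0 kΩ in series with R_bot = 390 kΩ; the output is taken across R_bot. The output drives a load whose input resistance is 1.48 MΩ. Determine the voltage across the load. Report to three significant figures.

V_out ≈ 41.0 V

The load sits in parallel with R_bot: R_bot‖R_L = (390 × 1480) / (390 + 1480) = 308.7 kΩ.
V_out = 42.6 × 308.7 / (12.0 + 308.7) = 42.6 × 308.7/320.7 = 41.0 V.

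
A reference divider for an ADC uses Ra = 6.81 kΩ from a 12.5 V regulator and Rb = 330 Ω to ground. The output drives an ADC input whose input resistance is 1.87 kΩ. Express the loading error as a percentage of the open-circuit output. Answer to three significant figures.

Unloaded V = 12.5 × 330/7140 = 0.57773 V.
Loaded: Rb‖R_L = 280.5 Ω, giving V = 12.5 × 280.5/7090 = 0.49450 V.
Drop = (0.57773 − 0.49450) / 0.57773 = 14.4 %.

14.4 %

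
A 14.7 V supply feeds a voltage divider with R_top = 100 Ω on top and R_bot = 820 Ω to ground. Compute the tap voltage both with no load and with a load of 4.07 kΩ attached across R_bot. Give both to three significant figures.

Open-circuit: V = 14.7 × 820/(100 + 820) = 13.1 V.
With the load, R_bot becomes R_bot‖R_L = 682.5 Ω, so V = 14.7 × 682.5/782.5 = 12.8 V.

Unloaded: 13.1 V; loaded: 12.8 V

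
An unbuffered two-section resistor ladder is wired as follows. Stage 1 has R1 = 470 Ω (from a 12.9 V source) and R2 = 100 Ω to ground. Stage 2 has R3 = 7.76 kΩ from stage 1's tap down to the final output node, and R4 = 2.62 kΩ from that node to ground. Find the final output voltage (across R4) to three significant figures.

Stage 2 presents R3+R4 = 10380 Ω as a load on stage 1's tap.
Stage 1's lower leg becomes R2‖(R3+R4) = 99.05 Ω, so V_mid = 12.9 × 99.05/569.0 = 2.245 V.
Stage 2 is itself unloaded: V_out = V_mid × R4/(R3+R4) = 2.245 × 2620/10380 = 0.567 V.

V_out ≈ 0.567 V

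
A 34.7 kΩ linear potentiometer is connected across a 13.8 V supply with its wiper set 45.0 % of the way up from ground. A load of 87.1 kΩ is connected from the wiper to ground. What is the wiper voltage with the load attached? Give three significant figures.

V ≈ 5.65 V

The wiper splits the pot into (1−α)R = 19.09 kΩ above and αR = 15.62 kΩ below.
Lower section ‖ load = 13.24 kΩ.
V_wiper = 13.8 × 13.24/(19.09 + 13.24) = 5.65 V.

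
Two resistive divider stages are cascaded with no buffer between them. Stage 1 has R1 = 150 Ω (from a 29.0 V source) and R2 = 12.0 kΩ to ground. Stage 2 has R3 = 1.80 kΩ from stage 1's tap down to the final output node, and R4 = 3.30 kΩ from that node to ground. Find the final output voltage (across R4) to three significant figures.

V_out ≈ 18.0 V

Stage 2 presents R3+R4 = 5100 Ω as a load on stage 1's tap.
Stage 1's lower leg becomes R2‖(R3+R4) = 3579 Ω, so V_mid = 29.0 × 3579/3729 = 27.83 V.
Stage 2 is itself unloaded: V_out = V_mid × R4/(R3+R4) = 27.83 × 3300/5100 = 18.0 V.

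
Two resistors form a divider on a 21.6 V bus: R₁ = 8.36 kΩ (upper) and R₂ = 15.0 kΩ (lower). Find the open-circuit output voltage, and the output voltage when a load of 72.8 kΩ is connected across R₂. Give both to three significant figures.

Open-circuit: V = 21.6 × 15.0/(8.36 + 15.0) = 13.9 V.
With the load, R₂ becomes R₂‖R_L = 12.44 kΩ, so V = 21.6 × 12.44/20.80 = 12.9 V.

Unloaded: 13.9 V; loaded: 12.9 V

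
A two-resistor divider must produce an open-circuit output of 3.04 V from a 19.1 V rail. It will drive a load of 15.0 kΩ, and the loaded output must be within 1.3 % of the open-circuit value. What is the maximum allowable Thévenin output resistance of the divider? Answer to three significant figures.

Loading drop = R_th/(R_th + R_L) ≤ 0.0130, so R_th ≤ R_L · ε/(1−ε) = 15.0 kΩ × 0.0130/0.9870 = 198 Ω.
(Any R1, R2 with R2/(R1+R2) = 0.159 and R1‖R2 ≤ 198 Ω will meet the spec.)

R_th ≤ 198 Ω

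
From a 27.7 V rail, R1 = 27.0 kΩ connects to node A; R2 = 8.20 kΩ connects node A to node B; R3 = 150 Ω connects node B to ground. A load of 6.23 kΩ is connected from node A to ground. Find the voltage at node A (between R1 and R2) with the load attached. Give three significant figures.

V ≈ 3.23 V

Below node A the series string R2+R3 = 8350 Ω sits in parallel with the 6230 Ω load: 3568 Ω.
V_A = 27.7 × 3568/(27000 + 3568) = 3.23 V.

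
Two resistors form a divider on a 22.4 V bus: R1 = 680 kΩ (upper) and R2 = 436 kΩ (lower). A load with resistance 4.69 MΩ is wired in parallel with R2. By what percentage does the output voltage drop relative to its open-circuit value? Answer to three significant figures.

The divider's output (Thévenin) resistance is R1‖R2 = 265.7 kΩ.
Fractional drop under load = R_th/(R_th + R_L) = 265.7 / (265.7 + 4690) = 0.05361.
So the output falls by 5.36 %.

5.36 %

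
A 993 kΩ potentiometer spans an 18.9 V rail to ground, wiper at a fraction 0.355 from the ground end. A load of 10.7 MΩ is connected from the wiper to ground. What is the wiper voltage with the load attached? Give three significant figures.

V ≈ 6.57 V

The wiper splits the pot into (1−α)R = 640.5 kΩ above and αR = 352.5 kΩ below.
Lower section ‖ load = 341.3 kΩ.
V_wiper = 18.9 × 341.3/(640.5 + 341.3) = 6.57 V.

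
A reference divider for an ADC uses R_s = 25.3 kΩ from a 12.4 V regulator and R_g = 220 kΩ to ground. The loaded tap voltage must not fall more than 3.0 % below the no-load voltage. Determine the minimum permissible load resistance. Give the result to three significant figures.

Output resistance R_th = R_s‖R_g = (25.3 × 220)/245.3 = 22.69 kΩ.
The fractional drop is R_th/(R_th + R_L); requiring this ≤ 0.0300 gives R_L ≥ R_th(1/0.0300 − 1) = 22.69 × 32.33 = 734 kΩ.

R_L(min) ≈ 734 kΩ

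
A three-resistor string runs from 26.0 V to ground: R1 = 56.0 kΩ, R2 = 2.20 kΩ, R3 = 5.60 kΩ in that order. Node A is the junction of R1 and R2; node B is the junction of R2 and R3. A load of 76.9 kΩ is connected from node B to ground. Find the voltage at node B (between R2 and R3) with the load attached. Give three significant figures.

At node B, R3 is in parallel with the load: R3‖R_L = 5.220 kΩ.
Below node A the resistance is R2 + (R3‖R_L) = 7.420 kΩ, so V_A = 26.0 × 7.420/63.42 = 3.042 V.
Then V_B = V_A × (R3‖R_L)/(R2 + R3‖R_L) = 3.042 × 5.220/7.420 = 2.14 V.

V ≈ 2.14 V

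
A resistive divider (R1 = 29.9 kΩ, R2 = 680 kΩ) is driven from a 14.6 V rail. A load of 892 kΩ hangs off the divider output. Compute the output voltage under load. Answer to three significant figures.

The load sits in parallel with R2: R2‖R_L = (680 × 892) / (680 + 892) = 385.9 kΩ.
V_out = 14.6 × 385.9 / (29.9 + 385.9) = 14.6 × 385.9/415.8 = 13.6 V.

V_out ≈ 13.6 V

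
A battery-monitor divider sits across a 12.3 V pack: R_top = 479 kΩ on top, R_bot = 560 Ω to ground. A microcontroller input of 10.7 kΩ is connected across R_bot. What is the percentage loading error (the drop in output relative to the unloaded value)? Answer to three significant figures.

The divider's output (Thévenin) resistance is R_top‖R_bot = 559.3 Ω.
Fractional drop under load = R_th/(R_th + R_L) = 559.3 / (559.3 + 10700) = 0.04968.
So the output falls by 4.97 %.

4.97 %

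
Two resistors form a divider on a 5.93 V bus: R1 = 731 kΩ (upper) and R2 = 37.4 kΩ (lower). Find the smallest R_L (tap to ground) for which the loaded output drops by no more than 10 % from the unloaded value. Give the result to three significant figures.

R_L(min) ≈ 320 kΩ

Output resistance R_th = R1‖R2 = (731 × 37.4)/768.4 = 35.58 kΩ.
The fractional drop is R_th/(R_th + R_L); requiring this ≤ 0.100 gives R_L ≥ R_th(1/0.100 − 1) = 35.58 × 9.000 = 320 kΩ.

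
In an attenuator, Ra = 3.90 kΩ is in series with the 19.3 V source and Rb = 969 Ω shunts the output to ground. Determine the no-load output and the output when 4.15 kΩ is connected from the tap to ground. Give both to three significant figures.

Unloaded: 3.84 V; loaded: 3.24 V

Open-circuit: V = 19.3 × 969/(3900 + 969) = 3.84 V.
With the load, Rb becomes Rb‖R_L = 785.6 Ω, so V = 19.3 × 785.6/4686 = 3.24 V.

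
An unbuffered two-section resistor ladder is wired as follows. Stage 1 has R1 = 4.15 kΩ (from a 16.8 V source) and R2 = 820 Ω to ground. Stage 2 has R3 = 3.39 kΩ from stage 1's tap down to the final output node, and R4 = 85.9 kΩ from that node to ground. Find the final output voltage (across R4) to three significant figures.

V_out ≈ 2.65 V

Stage 2 presents R3+R4 = 89290 Ω as a load on stage 1's tap.
Stage 1's lower leg becomes R2‖(R3+R4) = 812.5 Ω, so V_mid = 16.8 × 812.5/4963 = 2.751 V.
Stage 2 is itself unloaded: V_out = V_mid × R4/(R3+R4) = 2.751 × 85900/89290 = 2.65 V.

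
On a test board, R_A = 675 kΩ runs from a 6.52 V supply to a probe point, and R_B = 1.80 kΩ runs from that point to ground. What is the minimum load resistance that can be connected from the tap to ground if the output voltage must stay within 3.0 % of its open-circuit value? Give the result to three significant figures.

Output resistance R_th = R_A‖R_B = (675 × 1.80)/676.8 = 1.795 kΩ.
The fractional drop is R_th/(R_th + R_L); requiring this ≤ 0.0300 gives R_L ≥ R_th(1/0.0300 − 1) = 1.795 × 32.33 = 58.0 kΩ.

R_L(min) ≈ 58.0 kΩ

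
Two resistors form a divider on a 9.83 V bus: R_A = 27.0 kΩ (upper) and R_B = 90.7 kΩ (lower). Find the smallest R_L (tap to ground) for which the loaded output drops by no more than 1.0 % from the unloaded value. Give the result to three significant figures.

Output resistance R_th = R_A‖R_B = (27.0 × 90.7)/117.7 = 20.81 kΩ.
The fractional drop is R_th/(R_th + R_L); requiring this ≤ 0.0100 gives R_L ≥ R_th(1/0.0100 − 1) = 20.81 × 99.00 = 2.06 MΩ.

R_L(min) ≈ 2.06 MΩ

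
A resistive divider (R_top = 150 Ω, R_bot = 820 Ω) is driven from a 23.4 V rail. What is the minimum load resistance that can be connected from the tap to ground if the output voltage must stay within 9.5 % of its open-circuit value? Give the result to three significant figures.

Output resistance R_th = R_top‖R_bot = (150 × 820)/970.0 = 126.8 Ω.
The fractional drop is R_th/(R_th + R_L); requiring this ≤ 0.0950 gives R_L ≥ R_th(1/0.0950 − 1) = 126.8 × 9.526 = 1.21 kΩ.

R_L(min) ≈ 1.21 kΩ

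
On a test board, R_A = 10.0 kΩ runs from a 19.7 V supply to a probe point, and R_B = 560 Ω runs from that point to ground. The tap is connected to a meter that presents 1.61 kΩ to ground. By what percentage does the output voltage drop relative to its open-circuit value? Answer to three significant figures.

The divider's output (Thévenin) resistance is R_A‖R_B = 530.3 Ω.
Fractional drop under load = R_th/(R_th + R_L) = 530.3 / (530.3 + 1610) = 0.2478.
So the output falls by 24.8 %.

24.8 %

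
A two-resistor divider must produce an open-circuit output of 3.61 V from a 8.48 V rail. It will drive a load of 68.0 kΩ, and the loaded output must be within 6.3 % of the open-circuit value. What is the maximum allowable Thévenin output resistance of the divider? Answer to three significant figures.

R_th ≤ 4.57 kΩ

Loading drop = R_th/(R_th + R_L) ≤ 0.0630, so R_th ≤ R_L · ε/(1−ε) = 68.0 kΩ × 0.0630/0.9370 = 4.57 kΩ.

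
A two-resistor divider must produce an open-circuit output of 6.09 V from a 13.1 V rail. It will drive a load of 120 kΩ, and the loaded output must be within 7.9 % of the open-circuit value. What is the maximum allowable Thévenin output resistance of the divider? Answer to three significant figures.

R_th ≤ 10.3 kΩ

Loading drop = R_th/(R_th + R_L) ≤ 0.0790, so R_th ≤ R_L · ε/(1−ε) = 120 kΩ × 0.0790/0.9210 = 10.3 kΩ.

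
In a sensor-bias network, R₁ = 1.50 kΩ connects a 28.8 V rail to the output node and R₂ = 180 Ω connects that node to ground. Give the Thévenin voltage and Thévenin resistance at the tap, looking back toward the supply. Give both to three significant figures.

V_th = 3.09 V, R_th = 161 Ω

V_th is the open-circuit tap voltage: 28.8 × 180/(1500 + 180) = 3.09 V.
With the supply zeroed, R₁ and R₂ appear in parallel from the tap: R_th = R₁‖R₂ = (1500 × 180)/1680 = 161 Ω.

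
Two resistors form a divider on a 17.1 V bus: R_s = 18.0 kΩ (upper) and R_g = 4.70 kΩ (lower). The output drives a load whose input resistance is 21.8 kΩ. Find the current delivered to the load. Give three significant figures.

R_g‖R_L = 3.866 kΩ; V_out = 17.1 × 3.866/21.87 = 3.024 V.
I_L = V_out / R_L = 3.024 / 21.8 kΩ = 0.139 mA.

I_L ≈ 0.139 mA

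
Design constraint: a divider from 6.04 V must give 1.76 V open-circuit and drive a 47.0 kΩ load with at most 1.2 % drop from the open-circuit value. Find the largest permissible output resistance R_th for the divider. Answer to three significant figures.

R_th ≤ 571 Ω

Loading drop = R_th/(R_th + R_L) ≤ 0.0120, so R_th ≤ R_L · ε/(1−ε) = 47.0 kΩ × 0.0120/0.9880 = 571 Ω.
(Any R1, R2 with R2/(R1+R2) = 0.291 and R1‖R2 ≤ 571 Ω will meet the spec.)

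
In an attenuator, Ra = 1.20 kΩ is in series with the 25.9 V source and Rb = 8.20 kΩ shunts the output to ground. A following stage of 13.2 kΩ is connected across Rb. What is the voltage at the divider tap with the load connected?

The load sits in parallel with Rb: Rb‖R_L = (8.20 × 13.2) / (8.20 + 13.2) = 5.058 kΩ.
V_out = 25.9 × 5.058 / (1.20 + 5.058) = 25.9 × 5.058/6.258 = 20.9 V.

V_out ≈ 20.9 V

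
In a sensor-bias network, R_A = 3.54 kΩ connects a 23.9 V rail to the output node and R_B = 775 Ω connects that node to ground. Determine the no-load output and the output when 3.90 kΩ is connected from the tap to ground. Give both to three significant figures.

Open-circuit: V = 23.9 × 775/(3540 + 775) = 4.29 V.
With the load, R_B becomes R_B‖R_L = 646.5 Ω, so V = 23.9 × 646.5/4187 = 3.69 V.

Unloaded: 4.29 V; loaded: 3.69 V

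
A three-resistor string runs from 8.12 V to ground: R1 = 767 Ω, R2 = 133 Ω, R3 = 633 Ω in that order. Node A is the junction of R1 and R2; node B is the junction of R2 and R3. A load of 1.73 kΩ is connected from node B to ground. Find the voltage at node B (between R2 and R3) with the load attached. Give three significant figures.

V ≈ 2.76 V

At node B, R3 is in parallel with the load: R3‖R_L = 463.4 Ω.
Below node A the resistance is R2 + (R3‖R_L) = 596.4 Ω, so V_A = 8.12 × 596.4/1363 = 3.552 V.
Then V_B = V_A × (R3‖R_L)/(R2 + R3‖R_L) = 3.552 × 463.4/596.4 = 2.76 V.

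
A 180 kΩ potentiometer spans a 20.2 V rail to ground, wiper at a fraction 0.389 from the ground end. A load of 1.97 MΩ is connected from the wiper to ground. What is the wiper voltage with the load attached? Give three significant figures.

The wiper splits the pot into (1−α)R = 110.0 kΩ above and αR = 70.02 kΩ below.
Lower section ‖ load = 67.62 kΩ.
V_wiper = 20.2 × 67.62/(110.0 + 67.62) = 7.69 V.

V ≈ 7.69 V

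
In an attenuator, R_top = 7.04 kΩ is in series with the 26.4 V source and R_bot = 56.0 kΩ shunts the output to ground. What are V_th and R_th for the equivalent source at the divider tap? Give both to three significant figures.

V_th is the open-circuit tap voltage: 26.4 × 56.0/(7.04 + 56.0) = 23.5 V.
With the supply zeroed, R_top and R_bot appear in parallel from the tap: R_th = R_top‖R_bot = (7.04 × 56.0)/63.04 = 6.25 kΩ.

V_th = 23.5 V, R_th = 6.25 kΩ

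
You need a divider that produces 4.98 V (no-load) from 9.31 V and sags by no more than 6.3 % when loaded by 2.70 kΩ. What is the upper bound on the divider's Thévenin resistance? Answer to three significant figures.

Loading drop = R_th/(R_th + R_L) ≤ 0.0630, so R_th ≤ R_L · ε/(1−ε) = 2.70 kΩ × 0.0630/0.9370 = 182 Ω.

R_th ≤ 182 Ω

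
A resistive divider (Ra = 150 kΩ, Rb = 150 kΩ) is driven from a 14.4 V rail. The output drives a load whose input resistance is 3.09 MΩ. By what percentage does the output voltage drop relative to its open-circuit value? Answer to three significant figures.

2.37 %

The divider's output (Thévenin) resistance is Ra‖Rb = 75.00 kΩ.
Fractional drop under load = R_th/(R_th + R_L) = 75.00 / (75.00 + 3090) = 0.02370.
So the output falls by 2.37 %.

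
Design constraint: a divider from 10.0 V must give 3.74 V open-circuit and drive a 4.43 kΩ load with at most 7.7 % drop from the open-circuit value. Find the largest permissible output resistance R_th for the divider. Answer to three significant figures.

R_th ≤ 370 Ω

Loading drop = R_th/(R_th + R_L) ≤ 0.0770, so R_th ≤ R_L · ε/(1−ε) = 4.43 kΩ × 0.0770/0.9230 = 370 Ω.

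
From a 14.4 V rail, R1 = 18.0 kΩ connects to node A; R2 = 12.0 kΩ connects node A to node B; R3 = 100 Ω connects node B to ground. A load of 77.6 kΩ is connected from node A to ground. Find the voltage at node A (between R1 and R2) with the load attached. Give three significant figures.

Below node A the series string R2+R3 = 12100 Ω sits in parallel with the 77600 Ω load: 10470 Ω.
V_A = 14.4 × 10470/(18000 + 10470) = 5.29 V.

V ≈ 5.29 V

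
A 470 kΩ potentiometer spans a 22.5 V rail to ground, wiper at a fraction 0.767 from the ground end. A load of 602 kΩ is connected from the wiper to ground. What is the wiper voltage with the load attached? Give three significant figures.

The wiper splits the pot into (1−α)R = 109.5 kΩ above and αR = 360.5 kΩ below.
Lower section ‖ load = 225.5 kΩ.
V_wiper = 22.5 × 225.5/(109.5 + 225.5) = 15.1 V.

V ≈ 15.1 V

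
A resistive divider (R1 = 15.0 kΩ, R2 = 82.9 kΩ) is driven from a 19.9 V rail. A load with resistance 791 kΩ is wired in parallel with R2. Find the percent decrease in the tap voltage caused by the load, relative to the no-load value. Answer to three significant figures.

1.58 %

The divider's output (Thévenin) resistance is R1‖R2 = 12.70 kΩ.
Fractional drop under load = R_th/(R_th + R_L) = 12.70 / (12.70 + 791) = 0.01580.
So the output falls by 1.58 %.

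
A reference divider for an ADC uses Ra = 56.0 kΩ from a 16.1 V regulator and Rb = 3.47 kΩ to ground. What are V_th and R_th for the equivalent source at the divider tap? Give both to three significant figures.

V_th is the open-circuit tap voltage: 16.1 × 3.47/(56.0 + 3.47) = 0.939 V.
With the supply zeroed, Ra and Rb appear in parallel from the tap: R_th = Ra‖Rb = (56.0 × 3.47)/59.47 = 3.27 kΩ.

V_th = 0.939 V, R_th = 3.27 kΩ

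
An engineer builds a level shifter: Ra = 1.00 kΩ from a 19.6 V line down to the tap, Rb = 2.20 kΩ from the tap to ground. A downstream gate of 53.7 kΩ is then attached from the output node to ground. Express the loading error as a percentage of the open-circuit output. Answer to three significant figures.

The divider's output (Thévenin) resistance is Ra‖Rb = 0.6875 kΩ.
Fractional drop under load = R_th/(R_th + R_L) = 0.6875 / (0.6875 + 53.7) = 0.01264.
So the output falls by 1.26 %.

1.26 %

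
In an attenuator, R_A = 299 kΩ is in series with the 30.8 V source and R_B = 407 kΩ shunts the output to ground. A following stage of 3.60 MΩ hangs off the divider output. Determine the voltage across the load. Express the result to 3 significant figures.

V_out ≈ 16.9 V

The load sits in parallel with R_B: R_B‖R_L = (407 × 3600) / (407 + 3600) = 365.7 kΩ.
V_out = 30.8 × 365.7 / (299 + 365.7) = 30.8 × 365.7/664.7 = 16.9 V.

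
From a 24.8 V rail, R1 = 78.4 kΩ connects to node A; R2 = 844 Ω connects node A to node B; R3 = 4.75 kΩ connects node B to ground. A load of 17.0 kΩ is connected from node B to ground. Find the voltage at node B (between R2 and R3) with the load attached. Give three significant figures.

At node B, R3 is in parallel with the load: R3‖R_L = 3713 Ω.
Below node A the resistance is R2 + (R3‖R_L) = 4557 Ω, so V_A = 24.8 × 4557/82960 = 1.362 V.
Then V_B = V_A × (R3‖R_L)/(R2 + R3‖R_L) = 1.362 × 3713/4557 = 1.11 V.

V ≈ 1.11 V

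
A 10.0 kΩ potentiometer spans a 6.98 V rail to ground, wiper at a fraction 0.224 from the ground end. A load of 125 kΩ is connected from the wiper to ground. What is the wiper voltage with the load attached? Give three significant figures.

V ≈ 1.54 V

The wiper splits the pot into (1−α)R = 7.760 kΩ above and αR = 2.240 kΩ below.
Lower section ‖ load = 2.201 kΩ.
V_wiper = 6.98 × 2.201/(7.760 + 2.201) = 1.54 V.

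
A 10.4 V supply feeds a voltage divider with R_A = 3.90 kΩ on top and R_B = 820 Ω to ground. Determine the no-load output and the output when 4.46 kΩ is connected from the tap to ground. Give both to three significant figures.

Open-circuit: V = 10.4 × 820/(3900 + 820) = 1.81 V.
With the load, R_B becomes R_B‖R_L = 692.7 Ω, so V = 10.4 × 692.7/4593 = 1.57 V.

Unloaded: 1.81 V; loaded: 1.57 V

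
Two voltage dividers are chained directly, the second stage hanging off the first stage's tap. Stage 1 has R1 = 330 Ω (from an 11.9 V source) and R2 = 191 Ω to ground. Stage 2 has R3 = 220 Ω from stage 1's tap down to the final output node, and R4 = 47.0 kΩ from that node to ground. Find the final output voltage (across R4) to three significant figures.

Stage 2 presents R3+R4 = 47220 Ω as a load on stage 1's tap.
Stage 1's lower leg becomes R2‖(R3+R4) = 190.2 Ω, so V_mid = 11.9 × 190.2/520.2 = 4.351 V.
Stage 2 is itself unloaded: V_out = V_mid × R4/(R3+R4) = 4.351 × 47000/47220 = 4.33 V.

V_out ≈ 4.33 V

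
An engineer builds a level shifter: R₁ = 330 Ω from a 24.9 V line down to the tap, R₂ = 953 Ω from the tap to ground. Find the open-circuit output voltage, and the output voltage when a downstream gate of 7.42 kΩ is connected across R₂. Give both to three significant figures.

Open-circuit: V = 24.9 × 953/(330 + 953) = 18.5 V.
With the load, R₂ becomes R₂‖R_L = 844.5 Ω, so V = 24.9 × 844.5/1175 = 17.9 V.

Unloaded: 18.5 V; loaded: 17.9 V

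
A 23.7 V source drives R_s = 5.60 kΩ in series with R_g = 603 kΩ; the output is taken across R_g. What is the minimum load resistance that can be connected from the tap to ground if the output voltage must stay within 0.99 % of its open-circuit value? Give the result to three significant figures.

Output resistance R_th = R_s‖R_g = (5.60 × 603)/608.6 = 5.548 kΩ.
The fractional drop is R_th/(R_th + R_L); requiring this ≤ 0.00990 gives R_L ≥ R_th(1/0.00990 − 1) = 5.548 × 100.0 = 555 kΩ.

R_L(min) ≈ 555 kΩ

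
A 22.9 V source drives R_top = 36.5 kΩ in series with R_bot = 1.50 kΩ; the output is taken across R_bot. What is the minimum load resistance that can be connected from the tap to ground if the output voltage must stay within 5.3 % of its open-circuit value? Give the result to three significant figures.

R_L(min) ≈ 25.7 kΩ

Output resistance R_th = R_top‖R_bot = (36.5 × 1.50)/38.00 = 1.441 kΩ.
The fractional drop is R_th/(R_th + R_L); requiring this ≤ 0.0530 gives R_L ≥ R_th(1/0.0530 − 1) = 1.441 × 17.87 = 25.7 kΩ.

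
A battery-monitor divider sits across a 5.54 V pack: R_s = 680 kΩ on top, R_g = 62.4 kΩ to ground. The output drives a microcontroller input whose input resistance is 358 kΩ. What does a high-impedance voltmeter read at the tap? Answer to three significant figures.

V_out ≈ 0.402 V

The load sits in parallel with R_g: R_g‖R_L = (62.4 × 358) / (62.4 + 358) = 53.14 kΩ.
V_out = 5.54 × 53.14 / (680 + 53.14) = 5.54 × 53.14/733.1 = 0.402 V.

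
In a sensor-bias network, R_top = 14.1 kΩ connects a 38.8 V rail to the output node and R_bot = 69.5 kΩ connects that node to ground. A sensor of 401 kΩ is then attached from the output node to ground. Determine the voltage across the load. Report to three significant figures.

V_out ≈ 31.3 V

The load sits in parallel with R_bot: R_bot‖R_L = (69.5 × 401) / (69.5 + 401) = 59.23 kΩ.
V_out = 38.8 × 59.23 / (14.1 + 59.23) = 38.8 × 59.23/73.33 = 31.3 V.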